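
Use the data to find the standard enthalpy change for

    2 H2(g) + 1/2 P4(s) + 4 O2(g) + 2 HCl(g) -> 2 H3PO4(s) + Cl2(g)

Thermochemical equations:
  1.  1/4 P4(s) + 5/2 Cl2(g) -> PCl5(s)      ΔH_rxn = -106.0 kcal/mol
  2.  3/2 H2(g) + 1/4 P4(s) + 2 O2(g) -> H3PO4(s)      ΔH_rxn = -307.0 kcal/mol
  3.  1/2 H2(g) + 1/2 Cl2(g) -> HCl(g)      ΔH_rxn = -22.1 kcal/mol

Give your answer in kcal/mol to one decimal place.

eq. 1: not needed (PCl5(s) appears nowhere else).
eq. 2 × 2 (×2 to match 2 H3PO4(s) in the target): (2)·(-307.0) = -614.0 kcal/mol
eq. 3 reversed and × 2 (reverse to put HCl(g) on the reactant side; scale by 2 for the 2 HCl(g)): (-2)·(-22.1) = +44.2 kcal/mol
Since enthalpy is a state function, ΔH_rxn = (-614.0) + (+44.2) = -569.8 kcal/mol

ΔH_rxn = -569.8 kcal/mol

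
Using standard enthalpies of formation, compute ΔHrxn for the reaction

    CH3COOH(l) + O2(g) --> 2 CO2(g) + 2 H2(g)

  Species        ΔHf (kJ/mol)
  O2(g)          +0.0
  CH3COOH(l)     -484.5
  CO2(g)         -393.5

ΔHrxn = -302.5 kJ/mol

Products: 2·(-393.5) + 2·(+0.0) = -787.0
Reactants: 1·(-484.5) + 1·(+0.0) = -484.5
ΔHrxn = (-787.0) − (-484.5) = -302.5 kJ/mol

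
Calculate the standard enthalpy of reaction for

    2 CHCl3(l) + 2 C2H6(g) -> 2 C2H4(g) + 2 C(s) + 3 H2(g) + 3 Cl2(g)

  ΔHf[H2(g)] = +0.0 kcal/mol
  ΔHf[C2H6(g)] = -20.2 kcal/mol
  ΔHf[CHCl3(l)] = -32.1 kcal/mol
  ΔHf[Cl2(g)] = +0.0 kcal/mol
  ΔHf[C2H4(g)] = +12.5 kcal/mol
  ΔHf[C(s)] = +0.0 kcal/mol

Products: 2·(+12.5) + 2·(+0.0) + 3·(+0.0) + 3·(+0.0) = +25.0
Reactants: 2·(-32.1) + 2·(-20.2) = -104.6
ΔHrxn = (+25.0) − (-104.6) = 129.6 kcal/mol

ΔHrxn = 129.6 kcal/mol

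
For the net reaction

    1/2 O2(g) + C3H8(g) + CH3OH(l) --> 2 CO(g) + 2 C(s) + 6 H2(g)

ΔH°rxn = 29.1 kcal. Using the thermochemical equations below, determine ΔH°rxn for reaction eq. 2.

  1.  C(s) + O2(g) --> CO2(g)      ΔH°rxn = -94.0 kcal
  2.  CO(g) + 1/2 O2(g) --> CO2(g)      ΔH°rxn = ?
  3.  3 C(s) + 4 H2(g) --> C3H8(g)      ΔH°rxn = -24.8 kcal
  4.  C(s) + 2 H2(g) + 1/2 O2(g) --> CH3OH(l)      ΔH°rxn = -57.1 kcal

eq. 1 × 2: (2)·(-94.0) = -188.0 kcal
eq. 2 reversed and × 2: contributes −2·x
eq. 3 reversed: +24.8 kcal
eq. 4 reversed: +57.1 kcal
+29.1 = (-188.0) + (+24.8) + (+57.1) − 2·x
x = (+29.1 − (-106.1)) / (-2) = -67.6 kcal

ΔH°rxn = -67.6 kcal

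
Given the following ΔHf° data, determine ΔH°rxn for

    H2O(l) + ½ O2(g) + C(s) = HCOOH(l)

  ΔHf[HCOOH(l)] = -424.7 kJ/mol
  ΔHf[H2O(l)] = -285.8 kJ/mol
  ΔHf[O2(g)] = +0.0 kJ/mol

ΔH°rxn = -138.9 kJ/mol

Products: 1·(-424.7) = -424.7
Reactants: 1·(-285.8) + 1/2·(+0.0) + 1·(+0.0) = -285.8
ΔH°rxn = (-424.7) − (-285.8) = -138.9 kJ/mol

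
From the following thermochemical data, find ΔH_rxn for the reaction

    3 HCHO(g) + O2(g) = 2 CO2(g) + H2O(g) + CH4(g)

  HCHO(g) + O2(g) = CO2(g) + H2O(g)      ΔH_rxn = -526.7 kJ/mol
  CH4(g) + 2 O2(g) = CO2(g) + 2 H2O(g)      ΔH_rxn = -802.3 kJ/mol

equation 1 × 3 (scale by 3 for the 3 HCHO(g)): (3)·(-526.7) = -1580.1 kJ/mol
equation 2 reversed (CH4(g) must end up as a product): +802.3 kJ/mol
Summing the manipulated equations, ΔH_rxn = (-1580.1) + (+802.3) = -777.8 kJ/mol

ΔH_rxn = -777.8 kJ/mol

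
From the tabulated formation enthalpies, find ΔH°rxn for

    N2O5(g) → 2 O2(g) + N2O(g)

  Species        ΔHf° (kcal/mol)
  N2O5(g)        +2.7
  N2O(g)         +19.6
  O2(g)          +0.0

Products: 2·(+0.0) + 1·(+19.6) = +19.6
Reactants: 1·(+2.7) = +2.7
ΔH°rxn = (+19.6) − (+2.7) = 16.9 kcal/mol

ΔH°rxn = 16.9 kcal/mol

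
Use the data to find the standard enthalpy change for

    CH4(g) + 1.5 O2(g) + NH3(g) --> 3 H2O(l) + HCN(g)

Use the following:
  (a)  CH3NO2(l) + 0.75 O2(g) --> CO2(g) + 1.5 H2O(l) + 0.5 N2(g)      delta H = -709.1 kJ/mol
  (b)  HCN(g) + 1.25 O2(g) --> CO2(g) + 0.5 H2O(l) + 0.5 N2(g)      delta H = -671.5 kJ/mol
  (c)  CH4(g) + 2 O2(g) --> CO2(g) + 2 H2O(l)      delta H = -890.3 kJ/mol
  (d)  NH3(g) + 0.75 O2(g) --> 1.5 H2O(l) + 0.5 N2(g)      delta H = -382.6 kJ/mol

delta H = -601.4 kJ/mol

(a): not needed (CH3NO2(l) appears nowhere else).
(b) reversed (HCN(g) must end up as a product): +671.5 kJ/mol
(c) as written (CH4(g) already on the reactant side): -890.3 kJ/mol
(d) as written (NH3(g) already on the reactant side): -382.6 kJ/mol
delta H = (-1)·(-671.5) + (1)·(-890.3) + (1)·(-382.6) = -601.4 kJ/mol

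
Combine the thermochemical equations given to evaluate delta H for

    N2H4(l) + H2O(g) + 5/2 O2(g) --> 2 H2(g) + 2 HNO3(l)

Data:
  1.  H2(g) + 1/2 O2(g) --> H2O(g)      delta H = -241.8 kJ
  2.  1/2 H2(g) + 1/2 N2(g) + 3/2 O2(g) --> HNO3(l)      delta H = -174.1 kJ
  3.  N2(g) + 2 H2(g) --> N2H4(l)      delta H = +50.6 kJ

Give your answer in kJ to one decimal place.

delta H = -157.0 kJ

eq. 1 reversed (H2O(g) must end up as a reactant): +241.8 kJ
eq. 2 × 2 (scale by 2 for the 2 HNO3(l)): (2)·(-174.1) = -348.2 kJ
eq. 3 reversed (reverse to put N2H4(l) on the reactant side): -50.6 kJ
Since enthalpy is a state function, delta H = (+241.8) + (-348.2) + (-50.6) = -157.0 kJ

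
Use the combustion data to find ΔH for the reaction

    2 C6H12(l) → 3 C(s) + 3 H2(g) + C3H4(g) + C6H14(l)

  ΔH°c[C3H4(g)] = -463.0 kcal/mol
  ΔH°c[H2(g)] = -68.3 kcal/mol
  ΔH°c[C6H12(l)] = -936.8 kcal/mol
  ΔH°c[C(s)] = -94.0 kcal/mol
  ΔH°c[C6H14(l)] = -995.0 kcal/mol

With combustion enthalpies, reactants minus products:
= [2·(-936.8)] − [3·(-94.0) + 3·(-68.3) + 1·(-463.0) + 1·(-995.0)]
= 71.3 kcal/mol

ΔH = 71.3 kcal/mol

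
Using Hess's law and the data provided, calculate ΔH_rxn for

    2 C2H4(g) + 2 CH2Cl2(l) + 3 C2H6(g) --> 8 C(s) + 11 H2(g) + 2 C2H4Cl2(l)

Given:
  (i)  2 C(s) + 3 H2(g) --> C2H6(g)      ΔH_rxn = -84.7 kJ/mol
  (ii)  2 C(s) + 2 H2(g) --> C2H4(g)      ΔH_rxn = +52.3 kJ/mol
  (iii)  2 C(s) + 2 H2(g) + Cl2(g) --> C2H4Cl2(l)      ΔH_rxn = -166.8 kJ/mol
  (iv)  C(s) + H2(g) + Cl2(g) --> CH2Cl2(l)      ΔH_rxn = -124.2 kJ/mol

(i) reversed and × 3 (reverse to put C2H6(g) on the reactant side; scale by 3 for the 3 C2H6(g)): (-3)·(-84.7) = +254.1 kJ/mol
(ii) reversed and × 2 (reverse to put C2H4(g) on the reactant side; ×2 to match 2 C2H4(g) in the target): (-2)·(+52.3) = -104.6 kJ/mol
(iii) × 2 (×2 to match 2 C2H4Cl2(l) in the target): (2)·(-166.8) = -333.6 kJ/mol
(iv) reversed and × 2 (reverse to put CH2Cl2(l) on the reactant side; ×2 to match 2 CH2Cl2(l) in the target): (-2)·(-124.2) = +248.4 kJ/mol
ΔH_rxn = (-3)·(-84.7) + (-2)·(+52.3) + (2)·(-166.8) + (-2)·(-124.2) = 64.3 kJ/mol

ΔH_rxn = 64.3 kJ/mol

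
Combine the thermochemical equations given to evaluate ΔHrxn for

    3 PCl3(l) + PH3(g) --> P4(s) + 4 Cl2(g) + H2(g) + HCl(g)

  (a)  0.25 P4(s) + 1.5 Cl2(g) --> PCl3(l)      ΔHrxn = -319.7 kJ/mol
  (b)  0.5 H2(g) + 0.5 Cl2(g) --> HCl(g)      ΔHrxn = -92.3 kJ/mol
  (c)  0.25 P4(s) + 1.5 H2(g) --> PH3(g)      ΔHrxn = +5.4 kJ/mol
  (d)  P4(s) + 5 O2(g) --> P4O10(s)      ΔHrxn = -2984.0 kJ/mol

(a) reversed and × 3 (PCl3(l) must end up as a reactant; scale by 3 for the 3 PCl3(l)): (-3)·(-319.7) = +959.1 kJ/mol
(b) as written (HCl(g) already on the product side): -92.3 kJ/mol
(c) reversed (reverse to put PH3(g) on the reactant side): -5.4 kJ/mol
(d): not needed (P4O10(s) appears nowhere else).
ΔHrxn = (+959.1) + (-92.3) + (-5.4) = 861.4 kJ/mol

ΔHrxn = 861.4 kJ/mol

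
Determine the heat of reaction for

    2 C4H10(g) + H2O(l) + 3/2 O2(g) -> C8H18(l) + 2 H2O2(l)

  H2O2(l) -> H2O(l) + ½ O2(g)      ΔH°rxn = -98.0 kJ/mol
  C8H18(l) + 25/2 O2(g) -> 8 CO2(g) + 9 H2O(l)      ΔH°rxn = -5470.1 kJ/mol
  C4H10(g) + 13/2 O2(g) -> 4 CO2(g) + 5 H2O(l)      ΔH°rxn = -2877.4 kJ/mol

ΔH°rxn = -88.7 kJ/mol

equation 1 reversed and × 2: (-2)·(-98.0) = +196.0 kJ/mol
equation 2 reversed: +5470.1 kJ/mol
equation 3 × 2: (2)·(-2877.4) = -5754.8 kJ/mol
ΔH°rxn = (+196.0) + (+5470.1) + (-5754.8) = -88.7 kJ/mol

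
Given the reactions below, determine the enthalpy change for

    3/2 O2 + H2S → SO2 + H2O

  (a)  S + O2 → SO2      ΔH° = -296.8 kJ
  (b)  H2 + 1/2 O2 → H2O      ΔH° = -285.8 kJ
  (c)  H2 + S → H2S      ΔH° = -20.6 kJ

ΔH° = -562.0 kJ

(a) as written (SO2 already on the product side): -296.8 kJ
(b) as written (H2O already on the product side): -285.8 kJ
(c) reversed (H2S must end up as a reactant): +20.6 kJ
ΔH° = (1)·(-296.8) + (1)·(-285.8) + (-1)·(-20.6) = -562.0 kJ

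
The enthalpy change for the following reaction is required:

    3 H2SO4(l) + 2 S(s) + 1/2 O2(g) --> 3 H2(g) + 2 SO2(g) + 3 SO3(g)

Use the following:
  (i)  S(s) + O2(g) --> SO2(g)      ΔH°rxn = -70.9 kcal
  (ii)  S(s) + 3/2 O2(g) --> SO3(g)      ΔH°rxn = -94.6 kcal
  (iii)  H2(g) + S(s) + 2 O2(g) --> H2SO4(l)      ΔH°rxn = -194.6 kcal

ΔH°rxn = 158.2 kcal

(i) × 2 (scale by 2 for the 2 SO2(g)): (2)·(-70.9) = -141.8 kcal
(ii) × 3 (scale by 3 for the 3 SO3(g)): (3)·(-94.6) = -283.8 kcal
(iii) reversed and × 3 (H2SO4(l) must end up as a reactant; ×3 to match 3 H2SO4(l) in the target): (-3)·(-194.6) = +583.8 kcal
By Hess's law, ΔH°rxn = (2)·(-70.9) + (3)·(-94.6) + (-3)·(-194.6) = 158.2 kcal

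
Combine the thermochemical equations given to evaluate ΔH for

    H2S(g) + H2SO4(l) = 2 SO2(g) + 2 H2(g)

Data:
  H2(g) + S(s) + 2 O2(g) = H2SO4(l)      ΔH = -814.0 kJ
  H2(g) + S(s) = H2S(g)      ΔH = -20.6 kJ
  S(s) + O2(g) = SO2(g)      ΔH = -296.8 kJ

ΔH = 241.0 kJ

equation 1 reversed: +814.0 kJ
equation 2 reversed: +20.6 kJ
equation 3 × 2: (2)·(-296.8) = -593.6 kJ
Summing the manipulated equations, ΔH = (-1)·(-814.0) + (-1)·(-20.6) + (2)·(-296.8) = 241.0 kJ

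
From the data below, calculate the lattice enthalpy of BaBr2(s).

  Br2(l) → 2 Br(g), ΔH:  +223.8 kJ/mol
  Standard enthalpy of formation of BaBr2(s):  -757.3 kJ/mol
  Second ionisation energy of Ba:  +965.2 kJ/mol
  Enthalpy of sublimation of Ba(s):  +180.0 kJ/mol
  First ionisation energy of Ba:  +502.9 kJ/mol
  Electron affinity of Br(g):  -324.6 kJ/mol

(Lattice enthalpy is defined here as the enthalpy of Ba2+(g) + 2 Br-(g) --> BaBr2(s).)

U = -1980.0 kJ/mol

ΔHf° = 1·ΔHsub + 1·(ΣIE) + 1·D(Br2) + 2·EA + U
-757.3 = 1·(+180.0) + 1·(+1468.1) + 1·(+223.8) + 2·(-324.6) + U
U = -757.3 − (+1222.7) = -1980.0 kJ/mol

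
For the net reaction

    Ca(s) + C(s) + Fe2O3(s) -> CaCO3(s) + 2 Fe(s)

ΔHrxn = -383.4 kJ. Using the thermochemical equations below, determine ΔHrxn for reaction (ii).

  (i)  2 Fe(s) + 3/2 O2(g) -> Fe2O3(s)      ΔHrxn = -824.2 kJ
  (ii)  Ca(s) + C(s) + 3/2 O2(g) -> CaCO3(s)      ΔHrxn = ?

(i) reversed: +824.2 kJ
(ii) as written: contributes x
-383.4 = (+824.2) + x
x = (-383.4 − (+824.2)) / (1) = -1207.6 kJ

ΔHrxn = -1207.6 kJ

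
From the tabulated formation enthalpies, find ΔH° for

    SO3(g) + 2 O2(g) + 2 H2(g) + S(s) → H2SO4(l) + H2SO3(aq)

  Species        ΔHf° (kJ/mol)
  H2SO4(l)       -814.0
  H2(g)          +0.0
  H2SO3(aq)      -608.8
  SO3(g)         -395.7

ΔH° = -1027.1 kJ/mol

Products: 1·(-814.0) + 1·(-608.8) = -1422.8
Reactants: 1·(-395.7) + 2·(+0.0) + 2·(+0.0) + 1·(+0.0) = -395.7
ΔH° = (-1422.8) − (-395.7) = -1027.1 kJ/mol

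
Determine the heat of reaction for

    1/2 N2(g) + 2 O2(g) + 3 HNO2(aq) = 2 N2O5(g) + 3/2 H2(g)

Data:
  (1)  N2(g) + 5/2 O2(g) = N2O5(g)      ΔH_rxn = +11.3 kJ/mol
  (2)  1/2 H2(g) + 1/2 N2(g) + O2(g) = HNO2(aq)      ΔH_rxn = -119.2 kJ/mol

(1) × 2 (scale by 2 for the 2 N2O5(g)): (2)·(+11.3) = +22.6 kJ/mol
(2) reversed and × 3 (HNO2(aq) must end up as a reactant; scale by 3 for the 3 HNO2(aq)): (-3)·(-119.2) = +357.6 kJ/mol
Combining the equations, ΔH_rxn = (+22.6) + (+357.6) = 380.2 kJ/mol

ΔH_rxn = 380.2 kJ/mol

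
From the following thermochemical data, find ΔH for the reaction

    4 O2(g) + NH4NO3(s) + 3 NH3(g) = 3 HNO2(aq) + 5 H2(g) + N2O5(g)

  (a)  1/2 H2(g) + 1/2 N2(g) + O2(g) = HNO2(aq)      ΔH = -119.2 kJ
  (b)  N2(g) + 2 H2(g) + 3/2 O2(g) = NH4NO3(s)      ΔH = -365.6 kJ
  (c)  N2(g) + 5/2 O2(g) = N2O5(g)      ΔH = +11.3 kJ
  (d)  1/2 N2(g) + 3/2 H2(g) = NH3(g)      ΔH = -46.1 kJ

(a) × 3 (scale by 3 for the 3 HNO2(aq)): (3)·(-119.2) = -357.6 kJ
(b) reversed (reverse to put NH4NO3(s) on the reactant side): +365.6 kJ
(c) as written (N2O5(g) already on the product side): +11.3 kJ
(d) reversed and × 3 (reverse to put NH3(g) on the reactant side; scale by 3 for the 3 NH3(g)): (-3)·(-46.1) = +138.3 kJ
Summing the manipulated equations, ΔH = (-357.6) + (+365.6) + (+11.3) + (+138.3) = 157.6 kJ

ΔH = 157.6 kJ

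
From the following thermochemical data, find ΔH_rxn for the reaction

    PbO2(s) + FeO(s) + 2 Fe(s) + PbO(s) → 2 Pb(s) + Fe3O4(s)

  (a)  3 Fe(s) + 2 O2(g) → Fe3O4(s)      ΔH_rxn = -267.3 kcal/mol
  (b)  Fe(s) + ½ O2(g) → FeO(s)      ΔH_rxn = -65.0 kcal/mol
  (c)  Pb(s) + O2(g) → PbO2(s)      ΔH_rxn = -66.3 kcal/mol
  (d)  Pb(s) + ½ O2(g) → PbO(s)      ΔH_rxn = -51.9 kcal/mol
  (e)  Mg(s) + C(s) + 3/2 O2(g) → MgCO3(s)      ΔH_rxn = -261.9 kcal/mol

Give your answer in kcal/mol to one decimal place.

ΔH_rxn = -84.1 kcal/mol

(a) as written: -267.3 kcal/mol
(b) reversed: +65.0 kcal/mol
(c) reversed: +66.3 kcal/mol
(d) reversed: +51.9 kcal/mol
(e): not needed.
ΔH_rxn = (-267.3) + (+65.0) + (+66.3) + (+51.9) = -84.1 kcal/mol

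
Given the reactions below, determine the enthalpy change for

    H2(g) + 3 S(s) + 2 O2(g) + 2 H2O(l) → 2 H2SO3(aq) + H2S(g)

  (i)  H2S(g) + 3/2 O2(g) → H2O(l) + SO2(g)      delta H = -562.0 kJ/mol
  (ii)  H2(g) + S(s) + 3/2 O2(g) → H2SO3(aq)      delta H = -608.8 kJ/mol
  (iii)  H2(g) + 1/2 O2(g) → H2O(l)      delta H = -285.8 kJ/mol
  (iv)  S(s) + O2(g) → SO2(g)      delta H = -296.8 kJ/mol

(i) reversed: +562.0 kJ/mol
(ii) × 2: (2)·(-608.8) = -1217.6 kJ/mol
(iii) reversed: +285.8 kJ/mol
(iv) as written: -296.8 kJ/mol
Since enthalpy is a state function, delta H = (+562.0) + (-1217.6) + (+285.8) + (-296.8) = -666.6 kJ/mol

delta H = -666.6 kJ/mol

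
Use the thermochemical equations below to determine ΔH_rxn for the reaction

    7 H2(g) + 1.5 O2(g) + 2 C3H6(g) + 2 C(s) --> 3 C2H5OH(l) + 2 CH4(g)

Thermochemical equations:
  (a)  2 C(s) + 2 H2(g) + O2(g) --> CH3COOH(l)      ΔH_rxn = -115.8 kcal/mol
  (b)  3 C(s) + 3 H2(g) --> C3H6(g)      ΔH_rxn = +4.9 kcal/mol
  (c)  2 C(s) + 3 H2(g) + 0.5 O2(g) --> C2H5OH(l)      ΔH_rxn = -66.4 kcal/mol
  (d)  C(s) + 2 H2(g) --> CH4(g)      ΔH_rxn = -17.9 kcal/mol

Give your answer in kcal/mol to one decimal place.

ΔH_rxn = -244.8 kcal/mol

(a): not needed (CH3COOH(l) appears nowhere else).
(b) reversed and × 2 (C3H6(g) must end up as a reactant; scale by 2 for the 2 C3H6(g)): (-2)·(+4.9) = -9.8 kcal/mol
(c) × 3 (×3 to match 3 C2H5OH(l) in the target): (3)·(-66.4) = -199.2 kcal/mol
(d) × 2 (scale by 2 for the 2 CH4(g)): (2)·(-17.9) = -35.8 kcal/mol
Since enthalpy is a state function, ΔH_rxn = (-9.8) + (-199.2) + (-35.8) = -244.8 kcal/mol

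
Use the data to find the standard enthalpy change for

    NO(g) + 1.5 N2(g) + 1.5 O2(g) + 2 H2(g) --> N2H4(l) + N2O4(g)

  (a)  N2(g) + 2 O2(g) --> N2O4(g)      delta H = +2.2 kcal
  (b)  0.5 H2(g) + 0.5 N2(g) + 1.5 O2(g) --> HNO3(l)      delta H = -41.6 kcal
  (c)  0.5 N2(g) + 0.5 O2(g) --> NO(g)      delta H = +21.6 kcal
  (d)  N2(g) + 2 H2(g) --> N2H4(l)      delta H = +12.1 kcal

delta H = -7.3 kcal

(a) as written (N2O4(g) already on the product side): +2.2 kcal
(b): not needed (HNO3(l) appears nowhere else).
(c) reversed (NO(g) must end up as a reactant): -21.6 kcal
(d) as written (N2H4(l) already on the product side): +12.1 kcal
Combining the equations, delta H = (+2.2) + (-21.6) + (+12.1) = -7.3 kcal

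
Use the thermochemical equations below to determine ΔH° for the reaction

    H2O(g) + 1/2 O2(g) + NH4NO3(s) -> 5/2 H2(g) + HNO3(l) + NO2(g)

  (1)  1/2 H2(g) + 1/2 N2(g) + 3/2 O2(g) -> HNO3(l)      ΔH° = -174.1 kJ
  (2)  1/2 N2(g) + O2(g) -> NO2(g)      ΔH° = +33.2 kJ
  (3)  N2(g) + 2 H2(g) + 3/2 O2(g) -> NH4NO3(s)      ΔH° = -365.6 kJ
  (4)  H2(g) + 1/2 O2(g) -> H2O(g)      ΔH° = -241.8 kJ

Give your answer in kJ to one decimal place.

ΔH° = 466.5 kJ

(1) as written (HNO3(l) already on the product side): -174.1 kJ
(2) as written (NO2(g) already on the product side): +33.2 kJ
(3) reversed (NH4NO3(s) must end up as a reactant): +365.6 kJ
(4) reversed (reverse to put H2O(g) on the reactant side): +241.8 kJ
ΔH° = (1)·(-174.1) + (1)·(+33.2) + (-1)·(-365.6) + (-1)·(-241.8) = 466.5 kJ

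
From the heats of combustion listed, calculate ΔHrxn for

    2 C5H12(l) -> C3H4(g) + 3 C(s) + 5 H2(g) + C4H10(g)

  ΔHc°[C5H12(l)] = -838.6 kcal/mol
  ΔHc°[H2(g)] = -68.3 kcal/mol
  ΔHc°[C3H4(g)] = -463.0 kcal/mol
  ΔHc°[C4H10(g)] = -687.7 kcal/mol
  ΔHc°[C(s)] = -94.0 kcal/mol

Using ΔH = Σ nΔHc°(reactants) − Σ nΔHc°(products):
= [2·(-838.6)] − [1·(-463.0) + 3·(-94.0) + 5·(-68.3) + 1·(-687.7)]
= 97.0 kcal/mol

ΔHrxn = 97.0 kcal/mol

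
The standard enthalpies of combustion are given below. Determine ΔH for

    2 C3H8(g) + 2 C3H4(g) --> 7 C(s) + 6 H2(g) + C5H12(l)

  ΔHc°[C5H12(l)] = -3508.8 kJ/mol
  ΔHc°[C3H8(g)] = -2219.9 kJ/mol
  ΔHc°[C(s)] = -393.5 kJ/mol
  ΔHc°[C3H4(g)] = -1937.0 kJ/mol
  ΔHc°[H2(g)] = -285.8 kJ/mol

With combustion enthalpies, reactants minus products:
= [2·(-2219.9) + 2·(-1937.0)] − [7·(-393.5) + 6·(-285.8) + 1·(-3508.8)]
= -335.7 kJ/mol

ΔH = -335.7 kJ/mol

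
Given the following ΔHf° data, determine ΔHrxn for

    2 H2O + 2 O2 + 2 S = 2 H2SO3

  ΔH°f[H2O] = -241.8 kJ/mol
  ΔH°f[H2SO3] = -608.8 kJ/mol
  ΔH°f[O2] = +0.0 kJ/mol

ΔHrxn = -734.0 kJ/mol

Products: 2·(-608.8) = -1217.6
Reactants: 2·(-241.8) + 2·(+0.0) + 2·(+0.0) = -483.6
ΔHrxn = (-1217.6) − (-483.6) = -734.0 kJ/mol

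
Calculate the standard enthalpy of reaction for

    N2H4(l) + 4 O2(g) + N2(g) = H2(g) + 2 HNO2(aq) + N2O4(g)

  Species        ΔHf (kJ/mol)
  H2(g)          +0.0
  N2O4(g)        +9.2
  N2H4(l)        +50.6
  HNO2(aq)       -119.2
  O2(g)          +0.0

Products: 1·(+0.0) + 2·(-119.2) + 1·(+9.2) = -229.2
Reactants: 1·(+50.6) + 4·(+0.0) + 1·(+0.0) = +50.6
ΔH°rxn = (-229.2) − (+50.6) = -279.8 kJ/mol

ΔH°rxn = -279.8 kJ/mol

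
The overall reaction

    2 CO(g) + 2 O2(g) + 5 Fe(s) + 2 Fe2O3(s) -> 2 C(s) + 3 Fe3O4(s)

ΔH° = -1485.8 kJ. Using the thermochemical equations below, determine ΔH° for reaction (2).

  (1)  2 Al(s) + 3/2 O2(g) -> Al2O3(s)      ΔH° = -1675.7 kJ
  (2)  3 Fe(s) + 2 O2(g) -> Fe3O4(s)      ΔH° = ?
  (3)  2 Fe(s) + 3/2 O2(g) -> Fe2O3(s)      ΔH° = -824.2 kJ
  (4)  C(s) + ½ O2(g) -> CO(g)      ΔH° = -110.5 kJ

(1): not needed (Al2O3(s) appears nowhere else).
(2) × 3 (×3 to match 3 Fe3O4(s) in the target): contributes 3·x
(3) reversed and × 2 (Fe2O3(s) must end up as a reactant; ×2 to match 2 Fe2O3(s) in the target): (-2)·(-824.2) = +1648.4 kJ
(4) reversed and × 2 (reverse to put CO(g) on the reactant side; ×2 to match 2 CO(g) in the target): (-2)·(-110.5) = +221.0 kJ
-1485.8 = (+1648.4) + (+221.0) + 3·x
x = (-1485.8 − (+1869.4)) / (3) = -1118.4 kJ

ΔH° = -1118.4 kJ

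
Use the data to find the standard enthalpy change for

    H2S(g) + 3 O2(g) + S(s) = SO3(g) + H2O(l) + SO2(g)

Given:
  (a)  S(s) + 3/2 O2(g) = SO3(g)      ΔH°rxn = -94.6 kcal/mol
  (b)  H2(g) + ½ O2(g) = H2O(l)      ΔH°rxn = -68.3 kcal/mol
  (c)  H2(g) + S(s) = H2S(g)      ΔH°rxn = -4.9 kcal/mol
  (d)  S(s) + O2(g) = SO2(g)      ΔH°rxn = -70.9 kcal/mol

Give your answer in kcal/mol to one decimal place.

(a) as written (SO3(g) already on the product side): -94.6 kcal/mol
(b) as written (H2O(l) already on the product side): -68.3 kcal/mol
(c) reversed (reverse to put H2S(g) on the reactant side): +4.9 kcal/mol
(d) as written (SO2(g) already on the product side): -70.9 kcal/mol
ΔH°rxn = (1)·(-94.6) + (1)·(-68.3) + (-1)·(-4.9) + (1)·(-70.9) = -228.9 kcal/mol

ΔH°rxn = -228.9 kcal/mol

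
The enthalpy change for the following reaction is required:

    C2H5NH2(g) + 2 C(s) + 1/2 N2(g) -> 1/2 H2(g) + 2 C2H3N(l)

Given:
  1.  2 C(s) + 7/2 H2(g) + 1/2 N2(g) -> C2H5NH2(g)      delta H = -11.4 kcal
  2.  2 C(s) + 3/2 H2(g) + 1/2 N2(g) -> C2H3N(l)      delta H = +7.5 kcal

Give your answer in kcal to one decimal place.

delta H = 26.4 kcal

eq. 1 reversed (reverse to put C2H5NH2(g) on the reactant side): +11.4 kcal
eq. 2 × 2 (scale by 2 for the 2 C2H3N(l)): (2)·(+7.5) = +15.0 kcal
Since enthalpy is a state function, delta H = (-1)·(-11.4) + (2)·(+7.5) = 26.4 kcal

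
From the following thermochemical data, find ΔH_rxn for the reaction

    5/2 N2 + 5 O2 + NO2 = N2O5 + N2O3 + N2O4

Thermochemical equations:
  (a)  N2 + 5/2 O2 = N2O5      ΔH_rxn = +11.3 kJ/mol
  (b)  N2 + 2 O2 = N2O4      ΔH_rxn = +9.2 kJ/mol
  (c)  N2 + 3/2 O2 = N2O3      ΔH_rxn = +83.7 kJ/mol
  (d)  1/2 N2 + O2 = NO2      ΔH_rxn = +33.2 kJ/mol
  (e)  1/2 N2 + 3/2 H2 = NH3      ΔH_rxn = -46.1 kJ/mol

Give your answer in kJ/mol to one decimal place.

(a) as written (N2O5 already on the product side): +11.3 kJ/mol
(b) as written (N2O4 already on the product side): +9.2 kJ/mol
(c) as written (N2O3 already on the product side): +83.7 kJ/mol
(d) reversed (NO2 must end up as a reactant): -33.2 kJ/mol
(e): not needed (H2 appears nowhere else).
Summing the manipulated equations, ΔH_rxn = (1)·(+11.3) + (1)·(+9.2) + (1)·(+83.7) + (-1)·(+33.2) = 71.0 kJ/mol

ΔH_rxn = 71.0 kJ/mol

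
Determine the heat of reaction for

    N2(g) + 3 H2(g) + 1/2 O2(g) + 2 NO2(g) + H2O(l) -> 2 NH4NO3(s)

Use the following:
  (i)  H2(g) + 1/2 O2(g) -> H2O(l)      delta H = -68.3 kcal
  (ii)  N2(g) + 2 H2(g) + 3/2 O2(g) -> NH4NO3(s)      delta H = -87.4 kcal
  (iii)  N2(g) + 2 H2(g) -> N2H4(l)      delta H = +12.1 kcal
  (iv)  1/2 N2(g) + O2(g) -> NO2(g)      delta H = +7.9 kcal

delta H = -122.3 kcal

(i) reversed (H2O(l) must end up as a reactant): +68.3 kcal
(ii) × 2 (×2 to match 2 NH4NO3(s) in the target): (2)·(-87.4) = -174.8 kcal
(iii): not needed (N2H4(l) appears nowhere else).
(iv) reversed and × 2 (NO2(g) must end up as a reactant; ×2 to match 2 NO2(g) in the target): (-2)·(+7.9) = -15.8 kcal
Since enthalpy is a state function, delta H = (-1)·(-68.3) + (2)·(-87.4) + (-2)·(+7.9) = -122.3 kcal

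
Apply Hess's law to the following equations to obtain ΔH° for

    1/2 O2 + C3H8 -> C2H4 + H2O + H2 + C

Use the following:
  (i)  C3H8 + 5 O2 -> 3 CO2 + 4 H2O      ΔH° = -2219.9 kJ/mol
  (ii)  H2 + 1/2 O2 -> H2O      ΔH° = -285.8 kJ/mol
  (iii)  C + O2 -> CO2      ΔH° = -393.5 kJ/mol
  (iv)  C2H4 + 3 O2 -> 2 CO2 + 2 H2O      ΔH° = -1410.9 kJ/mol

ΔH° = -129.7 kJ/mol

(i) as written (C3H8 already on the reactant side): -2219.9 kJ/mol
(ii) reversed (H2 must end up as a product): +285.8 kJ/mol
(iii) reversed (reverse to put C on the product side): +393.5 kJ/mol
(iv) reversed (reverse to put C2H4 on the product side): +1410.9 kJ/mol
Since enthalpy is a state function, ΔH° = (1)·(-2219.9) + (-1)·(-285.8) + (-1)·(-393.5) + (-1)·(-1410.9) = -129.7 kJ/mol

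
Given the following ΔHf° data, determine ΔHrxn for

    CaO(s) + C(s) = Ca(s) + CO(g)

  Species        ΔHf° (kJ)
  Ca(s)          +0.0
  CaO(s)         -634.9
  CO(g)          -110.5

ΔHrxn = 524.4 kJ

Products: 1·(+0.0) + 1·(-110.5) = -110.5
Reactants: 1·(-634.9) + 1·(+0.0) = -634.9
ΔHrxn = (-110.5) − (-634.9) = 524.4 kJ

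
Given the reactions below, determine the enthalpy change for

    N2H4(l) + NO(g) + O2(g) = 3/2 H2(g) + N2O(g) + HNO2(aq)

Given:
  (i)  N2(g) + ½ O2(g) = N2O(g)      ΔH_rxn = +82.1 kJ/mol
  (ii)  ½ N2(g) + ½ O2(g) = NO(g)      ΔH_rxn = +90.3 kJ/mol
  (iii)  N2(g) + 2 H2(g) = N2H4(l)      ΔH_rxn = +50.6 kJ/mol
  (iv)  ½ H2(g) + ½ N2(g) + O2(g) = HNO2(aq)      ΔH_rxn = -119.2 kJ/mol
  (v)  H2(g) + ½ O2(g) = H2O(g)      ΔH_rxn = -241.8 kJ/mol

(i) as written: +82.1 kJ/mol
(ii) reversed: -90.3 kJ/mol
(iii) reversed: -50.6 kJ/mol
(iv) as written: -119.2 kJ/mol
(v): not needed.
Since enthalpy is a state function, ΔH_rxn = (1)·(+82.1) + (-1)·(+90.3) + (-1)·(+50.6) + (1)·(-119.2) = -178.0 kJ/mol

ΔH_rxn = -178.0 kJ/mol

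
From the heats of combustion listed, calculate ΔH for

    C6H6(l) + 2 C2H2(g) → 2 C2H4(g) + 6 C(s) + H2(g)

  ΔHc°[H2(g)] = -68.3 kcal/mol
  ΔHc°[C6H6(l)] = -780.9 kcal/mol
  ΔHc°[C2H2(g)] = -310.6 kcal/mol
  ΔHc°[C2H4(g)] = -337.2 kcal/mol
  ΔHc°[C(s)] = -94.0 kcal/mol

ΔH = -95.4 kcal/mol

With combustion enthalpies, reactants minus products:
= [1·(-780.9) + 2·(-310.6)] − [2·(-337.2) + 6·(-94.0) + 1·(-68.3)]
= -95.4 kcal/mol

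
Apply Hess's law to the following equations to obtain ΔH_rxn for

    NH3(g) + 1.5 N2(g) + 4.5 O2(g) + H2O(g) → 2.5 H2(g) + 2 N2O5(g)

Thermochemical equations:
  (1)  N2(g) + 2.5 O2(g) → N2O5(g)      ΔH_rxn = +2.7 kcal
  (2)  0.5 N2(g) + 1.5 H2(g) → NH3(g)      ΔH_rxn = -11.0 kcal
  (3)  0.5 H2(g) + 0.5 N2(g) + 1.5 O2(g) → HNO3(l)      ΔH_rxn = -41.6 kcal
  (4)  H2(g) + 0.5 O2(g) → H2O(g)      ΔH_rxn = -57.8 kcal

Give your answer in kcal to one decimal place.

(1) × 2: (2)·(+2.7) = +5.4 kcal
(2) reversed: +11.0 kcal
(3): not needed.
(4) reversed: +57.8 kcal
ΔH_rxn = (2)·(+2.7) + (-1)·(-11.0) + (-1)·(-57.8) = 74.2 kcal

ΔH_rxn = 74.2 kcal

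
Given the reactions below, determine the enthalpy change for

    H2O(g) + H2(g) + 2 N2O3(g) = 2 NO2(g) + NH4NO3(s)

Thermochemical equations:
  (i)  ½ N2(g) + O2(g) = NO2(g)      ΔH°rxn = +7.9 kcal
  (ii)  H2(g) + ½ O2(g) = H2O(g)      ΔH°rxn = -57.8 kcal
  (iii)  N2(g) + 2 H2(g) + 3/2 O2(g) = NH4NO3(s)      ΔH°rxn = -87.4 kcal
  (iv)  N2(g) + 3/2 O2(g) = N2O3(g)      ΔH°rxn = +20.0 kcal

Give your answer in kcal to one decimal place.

(i) × 2: (2)·(+7.9) = +15.8 kcal
(ii) reversed: +57.8 kcal
(iii) as written: -87.4 kcal
(iv) reversed and × 2: (-2)·(+20.0) = -40.0 kcal
ΔH°rxn = (+15.8) + (+57.8) + (-87.4) + (-40.0) = -53.8 kcal

ΔH°rxn = -53.8 kcal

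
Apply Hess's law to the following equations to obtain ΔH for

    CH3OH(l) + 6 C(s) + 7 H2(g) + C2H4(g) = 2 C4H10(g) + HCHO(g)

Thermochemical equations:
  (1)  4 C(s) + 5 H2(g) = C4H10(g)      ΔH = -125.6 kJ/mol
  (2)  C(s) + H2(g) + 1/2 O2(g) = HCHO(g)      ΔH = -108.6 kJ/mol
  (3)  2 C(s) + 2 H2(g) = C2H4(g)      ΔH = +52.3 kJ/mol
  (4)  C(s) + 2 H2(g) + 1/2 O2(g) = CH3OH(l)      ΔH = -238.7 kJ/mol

(1) × 2 (×2 to match 2 C4H10(g) in the target): (2)·(-125.6) = -251.2 kJ/mol
(2) as written (HCHO(g) already on the product side): -108.6 kJ/mol
(3) reversed (reverse to put C2H4(g) on the reactant side): -52.3 kJ/mol
(4) reversed (CH3OH(l) must end up as a reactant): +238.7 kJ/mol
ΔH = (2)·(-125.6) + (1)·(-108.6) + (-1)·(+52.3) + (-1)·(-238.7) = -173.4 kJ/mol

ΔH = -173.4 kJ/mol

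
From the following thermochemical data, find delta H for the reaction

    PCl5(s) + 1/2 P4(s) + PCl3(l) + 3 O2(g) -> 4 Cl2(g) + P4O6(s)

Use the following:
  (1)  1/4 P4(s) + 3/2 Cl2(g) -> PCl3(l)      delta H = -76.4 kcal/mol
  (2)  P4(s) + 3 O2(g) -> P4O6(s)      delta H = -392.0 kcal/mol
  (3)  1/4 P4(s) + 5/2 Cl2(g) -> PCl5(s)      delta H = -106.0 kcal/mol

(1) reversed: +76.4 kcal/mol
(2) as written: -392.0 kcal/mol
(3) reversed: +106.0 kcal/mol
Summing the manipulated equations, delta H = (-1)·(-76.4) + (1)·(-392.0) + (-1)·(-106.0) = -209.6 kcal/mol

delta H = -209.6 kcal/mol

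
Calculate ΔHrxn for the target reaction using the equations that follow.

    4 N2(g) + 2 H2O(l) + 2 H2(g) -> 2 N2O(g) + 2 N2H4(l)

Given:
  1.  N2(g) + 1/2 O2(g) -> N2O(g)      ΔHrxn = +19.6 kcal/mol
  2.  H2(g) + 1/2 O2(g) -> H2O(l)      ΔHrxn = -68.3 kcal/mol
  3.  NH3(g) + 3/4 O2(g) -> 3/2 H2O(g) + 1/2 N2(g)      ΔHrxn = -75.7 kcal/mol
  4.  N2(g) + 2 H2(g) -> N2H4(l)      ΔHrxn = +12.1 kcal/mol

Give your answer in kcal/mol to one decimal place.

eq. 1 × 2: (2)·(+19.6) = +39.2 kcal/mol
eq. 2 reversed and × 2: (-2)·(-68.3) = +136.6 kcal/mol
eq. 3: not needed.
eq. 4 × 2: (2)·(+12.1) = +24.2 kcal/mol
Combining the equations, ΔHrxn = (+39.2) + (+136.6) + (+24.2) = 200.0 kcal/mol

ΔHrxn = 200.0 kcal/mol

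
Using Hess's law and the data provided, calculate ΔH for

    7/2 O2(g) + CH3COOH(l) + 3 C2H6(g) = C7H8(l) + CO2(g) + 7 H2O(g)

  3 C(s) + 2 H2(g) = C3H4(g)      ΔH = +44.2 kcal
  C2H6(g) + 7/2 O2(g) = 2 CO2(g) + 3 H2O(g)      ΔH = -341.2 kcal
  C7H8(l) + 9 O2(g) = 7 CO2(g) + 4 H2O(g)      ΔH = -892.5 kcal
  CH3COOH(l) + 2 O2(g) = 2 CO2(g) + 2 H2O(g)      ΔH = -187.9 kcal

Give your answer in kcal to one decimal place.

ΔH = -319.0 kcal

equation 1: not needed (C3H4(g) appears nowhere else).
equation 2 × 3 (scale by 3 for the 3 C2H6(g)): (3)·(-341.2) = -1023.6 kcal
equation 3 reversed (reverse to put C7H8(l) on the product side): +892.5 kcal
equation 4 as written (CH3COOH(l) already on the reactant side): -187.9 kcal
ΔH = (3)·(-341.2) + (-1)·(-892.5) + (1)·(-187.9) = -319.0 kcal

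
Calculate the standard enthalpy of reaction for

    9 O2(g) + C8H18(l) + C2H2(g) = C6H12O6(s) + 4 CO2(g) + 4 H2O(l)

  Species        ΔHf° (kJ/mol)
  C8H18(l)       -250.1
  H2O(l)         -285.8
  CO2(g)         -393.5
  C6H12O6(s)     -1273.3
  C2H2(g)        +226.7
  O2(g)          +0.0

Products: 1·(-1273.3) + 4·(-393.5) + 4·(-285.8) = -3990.5
Reactants: 9·(+0.0) + 1·(-250.1) + 1·(+226.7) = -23.4
ΔH°rxn = (-3990.5) − (-23.4) = -3967.1 kJ/mol

ΔH°rxn = -3967.1 kJ/mol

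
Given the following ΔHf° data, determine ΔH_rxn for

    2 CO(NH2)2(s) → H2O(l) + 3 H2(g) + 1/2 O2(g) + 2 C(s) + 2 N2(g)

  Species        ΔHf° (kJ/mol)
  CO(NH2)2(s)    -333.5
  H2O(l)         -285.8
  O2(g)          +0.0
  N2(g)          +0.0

Products: 1·(-285.8) + 3·(+0.0) + 1/2·(+0.0) + 2·(+0.0) + 2·(+0.0) = -285.8
Reactants: 2·(-333.5) = -667.0
ΔH_rxn = (-285.8) − (-667.0) = 381.2 kJ/mol

ΔH_rxn = 381.2 kJ/mol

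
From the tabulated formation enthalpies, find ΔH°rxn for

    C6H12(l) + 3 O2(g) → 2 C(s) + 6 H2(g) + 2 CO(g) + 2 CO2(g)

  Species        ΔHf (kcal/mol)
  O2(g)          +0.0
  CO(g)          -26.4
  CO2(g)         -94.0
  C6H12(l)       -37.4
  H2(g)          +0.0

Products: 2·(+0.0) + 6·(+0.0) + 2·(-26.4) + 2·(-94.0) = -240.8
Reactants: 1·(-37.4) + 3·(+0.0) = -37.4
ΔH°rxn = (-240.8) − (-37.4) = -203.4 kcal/mol

ΔH°rxn = -203.4 kcal/mol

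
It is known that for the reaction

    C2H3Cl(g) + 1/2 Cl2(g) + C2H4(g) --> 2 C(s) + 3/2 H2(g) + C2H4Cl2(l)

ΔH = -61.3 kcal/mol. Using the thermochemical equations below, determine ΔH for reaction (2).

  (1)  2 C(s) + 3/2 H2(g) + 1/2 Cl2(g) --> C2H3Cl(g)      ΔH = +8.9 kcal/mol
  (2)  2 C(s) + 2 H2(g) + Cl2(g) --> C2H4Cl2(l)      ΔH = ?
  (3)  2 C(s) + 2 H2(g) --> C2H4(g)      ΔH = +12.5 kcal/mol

ΔH = -39.9 kcal/mol

(1) reversed (reverse to put C2H3Cl(g) on the reactant side): -8.9 kcal/mol
(2) as written (C2H4Cl2(l) already on the product side): contributes x
(3) reversed (reverse to put C2H4(g) on the reactant side): -12.5 kcal/mol
-61.3 = (-8.9) + (-12.5) + x
x = (-61.3 − (-21.4)) / (1) = -39.9 kcal/mol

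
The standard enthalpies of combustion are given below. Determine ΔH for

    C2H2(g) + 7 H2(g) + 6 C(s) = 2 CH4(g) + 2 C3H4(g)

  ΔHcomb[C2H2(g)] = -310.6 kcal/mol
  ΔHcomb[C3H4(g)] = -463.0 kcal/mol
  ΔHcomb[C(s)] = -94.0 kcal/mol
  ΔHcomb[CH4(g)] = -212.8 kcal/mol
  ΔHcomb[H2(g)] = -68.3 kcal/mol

ΔH = -1.1 kcal/mol

With combustion enthalpies, reactants minus products:
= [1·(-310.6) + 7·(-68.3) + 6·(-94.0)] − [2·(-212.8) + 2·(-463.0)]
= -1.1 kcal/mol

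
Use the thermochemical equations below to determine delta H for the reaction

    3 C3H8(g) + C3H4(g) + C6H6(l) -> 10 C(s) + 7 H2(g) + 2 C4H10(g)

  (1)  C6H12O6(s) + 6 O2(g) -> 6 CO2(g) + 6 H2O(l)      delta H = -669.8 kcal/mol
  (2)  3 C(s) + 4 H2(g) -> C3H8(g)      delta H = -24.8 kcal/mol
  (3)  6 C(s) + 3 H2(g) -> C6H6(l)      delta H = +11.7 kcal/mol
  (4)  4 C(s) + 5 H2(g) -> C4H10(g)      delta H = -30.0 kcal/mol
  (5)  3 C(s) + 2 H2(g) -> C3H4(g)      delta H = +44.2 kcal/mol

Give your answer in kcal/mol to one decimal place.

delta H = -41.5 kcal/mol

(1): not needed (C6H12O6(s) appears nowhere else).
(2) reversed and × 3 (reverse to put C3H8(g) on the reactant side; scale by 3 for the 3 C3H8(g)): (-3)·(-24.8) = +74.4 kcal/mol
(3) reversed (reverse to put C6H6(l) on the reactant side): -11.7 kcal/mol
(4) × 2 (×2 to match 2 C4H10(g) in the target): (2)·(-30.0) = -60.0 kcal/mol
(5) reversed (C3H4(g) must end up as a reactant): -44.2 kcal/mol
By Hess's law, delta H = (+74.4) + (-11.7) + (-60.0) + (-44.2) = -41.5 kcal/mol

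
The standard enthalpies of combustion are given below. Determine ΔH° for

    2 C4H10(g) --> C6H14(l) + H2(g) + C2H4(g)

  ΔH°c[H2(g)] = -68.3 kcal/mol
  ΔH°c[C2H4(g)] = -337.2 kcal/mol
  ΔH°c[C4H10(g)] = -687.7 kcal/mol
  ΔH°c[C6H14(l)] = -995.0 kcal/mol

Using ΔH = Σ nΔHc°(reactants) − Σ nΔHc°(products):
= [2·(-687.7)] − [1·(-995.0) + 1·(-68.3) + 1·(-337.2)]
= 25.1 kcal/mol

ΔH° = 25.1 kcal/mol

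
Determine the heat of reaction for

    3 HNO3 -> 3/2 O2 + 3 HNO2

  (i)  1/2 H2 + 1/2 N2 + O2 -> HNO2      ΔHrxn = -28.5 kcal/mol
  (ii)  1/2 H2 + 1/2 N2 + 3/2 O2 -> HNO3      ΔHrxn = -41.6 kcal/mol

(i) × 3 (×3 to match 3 HNO2 in the target): (3)·(-28.5) = -85.5 kcal/mol
(ii) reversed and × 3 (reverse to put HNO3 on the reactant side; scale by 3 for the 3 HNO3): (-3)·(-41.6) = +124.8 kcal/mol
By Hess's law, ΔHrxn = (-85.5) + (+124.8) = 39.3 kcal/mol

ΔHrxn = 39.3 kcal/mol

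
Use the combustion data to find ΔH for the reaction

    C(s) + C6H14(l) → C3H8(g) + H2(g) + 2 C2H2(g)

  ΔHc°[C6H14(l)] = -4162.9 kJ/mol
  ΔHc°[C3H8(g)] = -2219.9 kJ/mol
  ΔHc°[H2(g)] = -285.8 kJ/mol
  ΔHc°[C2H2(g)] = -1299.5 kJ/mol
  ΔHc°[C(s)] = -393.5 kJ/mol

With combustion enthalpies, reactants minus products:
= [1·(-393.5) + 1·(-4162.9)] − [1·(-2219.9) + 1·(-285.8) + 2·(-1299.5)]
= 548.3 kJ/mol

ΔH = 548.3 kJ/mol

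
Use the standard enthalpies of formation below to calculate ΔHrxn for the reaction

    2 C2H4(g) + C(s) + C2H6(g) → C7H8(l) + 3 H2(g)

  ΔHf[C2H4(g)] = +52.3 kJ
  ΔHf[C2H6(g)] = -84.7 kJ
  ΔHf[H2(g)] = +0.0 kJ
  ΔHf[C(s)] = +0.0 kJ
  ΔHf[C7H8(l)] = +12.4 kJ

Products: 1·(+12.4) + 3·(+0.0) = +12.4
Reactants: 2·(+52.3) + 1·(+0.0) + 1·(-84.7) = +19.9
ΔHrxn = (+12.4) − (+19.9) = -7.5 kJ

ΔHrxn = -7.5 kJ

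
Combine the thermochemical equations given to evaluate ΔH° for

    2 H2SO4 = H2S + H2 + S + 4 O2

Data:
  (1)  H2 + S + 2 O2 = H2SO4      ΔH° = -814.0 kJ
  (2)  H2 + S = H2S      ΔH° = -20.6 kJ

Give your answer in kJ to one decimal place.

(1) reversed and × 2 (H2SO4 must end up as a reactant; scale by 2 for the 2 H2SO4): (-2)·(-814.0) = +1628.0 kJ
(2) as written (H2S already on the product side): -20.6 kJ
Summing the manipulated equations, ΔH° = (-2)·(-814.0) + (1)·(-20.6) = 1607.4 kJ

ΔH° = 1607.4 kJ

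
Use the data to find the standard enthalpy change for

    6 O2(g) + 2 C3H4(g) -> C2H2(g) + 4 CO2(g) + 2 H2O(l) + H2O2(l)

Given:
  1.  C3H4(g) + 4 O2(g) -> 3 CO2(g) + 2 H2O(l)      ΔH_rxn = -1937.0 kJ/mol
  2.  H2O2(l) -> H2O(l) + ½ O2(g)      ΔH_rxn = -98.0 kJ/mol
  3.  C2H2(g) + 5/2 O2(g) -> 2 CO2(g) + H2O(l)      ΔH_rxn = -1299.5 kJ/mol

ΔH_rxn = -2476.5 kJ/mol

eq. 1 × 2 (scale by 2 for the 2 C3H4(g)): (2)·(-1937.0) = -3874.0 kJ/mol
eq. 2 reversed (reverse to put H2O2(l) on the product side): +98.0 kJ/mol
eq. 3 reversed (C2H2(g) must end up as a product): +1299.5 kJ/mol
By Hess's law, ΔH_rxn = (2)·(-1937.0) + (-1)·(-98.0) + (-1)·(-1299.5) = -2476.5 kJ/mol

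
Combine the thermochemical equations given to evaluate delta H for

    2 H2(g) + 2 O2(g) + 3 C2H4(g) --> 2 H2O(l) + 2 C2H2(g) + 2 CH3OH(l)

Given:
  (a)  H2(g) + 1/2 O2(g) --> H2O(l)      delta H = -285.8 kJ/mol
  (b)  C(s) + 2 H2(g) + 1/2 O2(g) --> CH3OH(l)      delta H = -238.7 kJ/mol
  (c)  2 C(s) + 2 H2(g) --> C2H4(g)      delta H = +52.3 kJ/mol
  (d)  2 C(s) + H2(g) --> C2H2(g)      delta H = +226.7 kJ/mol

delta H = -752.5 kJ/mol

(a) × 2: (2)·(-285.8) = -571.6 kJ/mol
(b) × 2: (2)·(-238.7) = -477.4 kJ/mol
(c) reversed and × 3: (-3)·(+52.3) = -156.9 kJ/mol
(d) × 2: (2)·(+226.7) = +453.4 kJ/mol
Since enthalpy is a state function, delta H = (2)·(-285.8) + (2)·(-238.7) + (-3)·(+52.3) + (2)·(+226.7) = -752.5 kJ/mol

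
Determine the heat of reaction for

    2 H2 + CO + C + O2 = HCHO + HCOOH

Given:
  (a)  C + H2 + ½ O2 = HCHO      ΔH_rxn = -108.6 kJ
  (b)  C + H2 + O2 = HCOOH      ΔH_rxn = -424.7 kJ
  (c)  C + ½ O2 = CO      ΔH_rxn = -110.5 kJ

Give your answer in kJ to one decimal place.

(a) as written (HCHO already on the product side): -108.6 kJ
(b) as written (HCOOH already on the product side): -424.7 kJ
(c) reversed (CO must end up as a reactant): +110.5 kJ
ΔH_rxn = (1)·(-108.6) + (1)·(-424.7) + (-1)·(-110.5) = -422.8 kJ

ΔH_rxn = -422.8 kJ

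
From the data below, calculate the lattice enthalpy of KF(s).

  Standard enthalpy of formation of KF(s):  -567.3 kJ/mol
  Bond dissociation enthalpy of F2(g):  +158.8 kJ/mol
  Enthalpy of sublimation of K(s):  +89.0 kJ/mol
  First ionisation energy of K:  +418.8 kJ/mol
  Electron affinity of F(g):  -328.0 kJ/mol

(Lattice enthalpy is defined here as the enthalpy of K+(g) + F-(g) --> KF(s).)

ΔHf° = 1·ΔHsub + 1·(ΣIE) + 1/2·D(F2) + 1·EA + U
-567.3 = 1·(+89.0) + 1·(+418.8) + 1/2·(+158.8) + 1·(-328.0) + U
U = -567.3 − (+259.2) = -826.5 kJ/mol

U = -826.5 kJ/mol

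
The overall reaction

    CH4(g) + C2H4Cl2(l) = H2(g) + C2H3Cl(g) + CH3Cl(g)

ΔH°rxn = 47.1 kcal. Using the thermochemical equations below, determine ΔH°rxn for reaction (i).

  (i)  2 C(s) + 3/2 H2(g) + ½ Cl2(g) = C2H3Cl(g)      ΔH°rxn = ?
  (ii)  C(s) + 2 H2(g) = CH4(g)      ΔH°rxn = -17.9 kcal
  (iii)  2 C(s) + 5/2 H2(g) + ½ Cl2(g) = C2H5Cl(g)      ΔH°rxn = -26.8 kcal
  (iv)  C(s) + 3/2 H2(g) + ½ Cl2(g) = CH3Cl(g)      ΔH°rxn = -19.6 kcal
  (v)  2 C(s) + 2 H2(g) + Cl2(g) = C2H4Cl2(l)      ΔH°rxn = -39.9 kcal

(i) as written (C2H3Cl(g) already on the product side): contributes x
(ii) reversed (reverse to put CH4(g) on the reactant side): +17.9 kcal
(iii): not needed (C2H5Cl(g) appears nowhere else).
(iv) as written (CH3Cl(g) already on the product side): -19.6 kcal
(v) reversed (reverse to put C2H4Cl2(l) on the reactant side): +39.9 kcal
+47.1 = (+17.9) + (-19.6) + (+39.9) + x
x = (+47.1 − (+38.2)) / (1) = 8.9 kcal

ΔH°rxn = 8.9 kcal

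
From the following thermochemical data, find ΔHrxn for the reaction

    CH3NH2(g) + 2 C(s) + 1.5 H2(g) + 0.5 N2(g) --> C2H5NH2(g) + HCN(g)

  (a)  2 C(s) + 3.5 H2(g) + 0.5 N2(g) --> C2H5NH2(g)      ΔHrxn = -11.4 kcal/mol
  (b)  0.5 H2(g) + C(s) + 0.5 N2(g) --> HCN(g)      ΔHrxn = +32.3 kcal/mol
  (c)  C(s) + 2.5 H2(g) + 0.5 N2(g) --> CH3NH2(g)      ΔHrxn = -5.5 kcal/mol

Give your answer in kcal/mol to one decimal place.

(a) as written (C2H5NH2(g) already on the product side): -11.4 kcal/mol
(b) as written (HCN(g) already on the product side): +32.3 kcal/mol
(c) reversed (reverse to put CH3NH2(g) on the reactant side): +5.5 kcal/mol
Since enthalpy is a state function, ΔHrxn = (-11.4) + (+32.3) + (+5.5) = 26.4 kcal/mol

ΔHrxn = 26.4 kcal/mol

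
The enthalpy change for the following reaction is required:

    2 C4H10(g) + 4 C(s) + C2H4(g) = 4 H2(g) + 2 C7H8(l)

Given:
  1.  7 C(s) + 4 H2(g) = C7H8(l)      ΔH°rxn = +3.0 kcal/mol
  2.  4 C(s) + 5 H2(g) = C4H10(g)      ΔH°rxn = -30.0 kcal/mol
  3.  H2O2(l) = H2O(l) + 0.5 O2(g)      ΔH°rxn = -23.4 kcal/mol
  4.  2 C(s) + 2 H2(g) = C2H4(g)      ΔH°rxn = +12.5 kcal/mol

eq. 1 × 2 (×2 to match 2 C7H8(l) in the target): (2)·(+3.0) = +6.0 kcal/mol
eq. 2 reversed and × 2 (reverse to put C4H10(g) on the reactant side; ×2 to match 2 C4H10(g) in the target): (-2)·(-30.0) = +60.0 kcal/mol
eq. 3: not needed (H2O2(l) appears nowhere else).
eq. 4 reversed (reverse to put C2H4(g) on the reactant side): -12.5 kcal/mol
By Hess's law, ΔH°rxn = (+6.0) + (+60.0) + (-12.5) = 53.5 kcal/mol

ΔH°rxn = 53.5 kcal/mol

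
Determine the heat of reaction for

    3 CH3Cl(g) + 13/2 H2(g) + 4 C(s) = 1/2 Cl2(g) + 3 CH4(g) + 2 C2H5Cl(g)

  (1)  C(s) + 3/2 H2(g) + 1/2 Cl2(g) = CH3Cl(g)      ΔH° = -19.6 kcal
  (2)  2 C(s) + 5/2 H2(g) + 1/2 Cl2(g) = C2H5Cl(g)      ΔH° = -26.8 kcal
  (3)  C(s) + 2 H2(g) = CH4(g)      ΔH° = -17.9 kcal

ΔH° = -48.5 kcal

(1) reversed and × 3 (reverse to put CH3Cl(g) on the reactant side; ×3 to match 3 CH3Cl(g) in the target): (-3)·(-19.6) = +58.8 kcal
(2) × 2 (×2 to match 2 C2H5Cl(g) in the target): (2)·(-26.8) = -53.6 kcal
(3) × 3 (×3 to match 3 CH4(g) in the target): (3)·(-17.9) = -53.7 kcal
ΔH° = (-3)·(-19.6) + (2)·(-26.8) + (3)·(-17.9) = -48.5 kcal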